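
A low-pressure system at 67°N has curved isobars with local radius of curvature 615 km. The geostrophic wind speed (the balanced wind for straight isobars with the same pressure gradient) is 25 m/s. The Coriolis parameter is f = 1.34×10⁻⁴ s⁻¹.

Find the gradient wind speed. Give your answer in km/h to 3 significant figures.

Around a low, centrifugal force acts outward with Coriolis, so pressure-gradient force balances both:
(1/ρ)|∂P/∂n| = fV + V²/R  →  V² + fR·V − fR·V_g = 0
With fR = 1.34×10⁻⁴ × 615×10³ m = 82.4 m/s:
V = [−fR + √((fR)² + 4 fR V_g)]/2 = [−82.4 + √(82.4² + 4×82.4×25)]/2 = 20.1 m/s
Subgeostrophic (V < V_g = 25 m/s), as expected around a low.
Converting: 20.1 m/s × 3.6 = 72.4 km/h

72.4 km/h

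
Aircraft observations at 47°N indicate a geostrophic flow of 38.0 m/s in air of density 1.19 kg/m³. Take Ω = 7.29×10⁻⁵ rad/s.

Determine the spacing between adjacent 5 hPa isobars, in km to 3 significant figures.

Coriolis parameter at 47°N:
f = 2Ω sin φ = 2 × 7.29×10⁻⁵ × sin 47° = 1.07×10⁻⁴ s⁻¹
Geostrophic balance rearranged: |∂P/∂n| = f ρ V_g
|∂P/∂n| = 1.07×10⁻⁴ × 1.19 × 38.0 = 4.82×10⁻³ Pa/m
Isobar spacing: Δn = ΔP/|∂P/∂n| = 500 Pa / 4.82×10⁻³ Pa/m = 103694 m ≈ 104 km

104 km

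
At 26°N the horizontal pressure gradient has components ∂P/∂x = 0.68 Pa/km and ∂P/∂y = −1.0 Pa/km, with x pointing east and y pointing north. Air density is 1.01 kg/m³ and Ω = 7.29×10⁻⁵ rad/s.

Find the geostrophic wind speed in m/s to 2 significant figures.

Coriolis parameter at 26°N:
f = 2Ω sin φ = 2 × 7.29×10⁻⁵ × sin 26° = 6.39×10⁻⁵ s⁻¹
Component geostrophic relations (x east, y north):
u_g = −(1/(fρ)) ∂P/∂y,  v_g = (1/(fρ)) ∂P/∂x
u_g = −(−1.0×10⁻³)/(6.39×10⁻⁵ × 1.01) = 15.5 m/s;  v_g = (0.68×10⁻³)/(6.39×10⁻⁵ × 1.01) = 10.5 m/s
|V_g| = √(u_g² + v_g²) = 18.7 m/s

19 m/s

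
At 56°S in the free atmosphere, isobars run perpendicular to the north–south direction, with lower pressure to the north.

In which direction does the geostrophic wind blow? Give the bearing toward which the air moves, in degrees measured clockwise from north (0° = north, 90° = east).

270°

The pressure-gradient force points toward the north (bearing 000°).
Geostrophic balance: in the Southern Hemisphere the Coriolis force deflects motion to the left, so the geostrophic wind blows 90° to the left of the pressure-gradient force (low pressure on the right).
Rotating 000° by 90° counterclockwise gives 270° — the wind blows toward the west.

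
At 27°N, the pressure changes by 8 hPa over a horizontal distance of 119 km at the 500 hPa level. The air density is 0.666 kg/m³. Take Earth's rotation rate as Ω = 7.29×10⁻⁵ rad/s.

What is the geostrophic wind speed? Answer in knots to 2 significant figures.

Coriolis parameter at 27°N:
f = 2Ω sin φ = 2 × 7.29×10⁻⁵ × sin 27° = 6.62×10⁻⁵ s⁻¹
Pressure gradient: |∂P/∂n| = 800 Pa / 119000 m = 6.72×10⁻³ Pa/m
Geostrophic balance (pressure-gradient force = Coriolis force):
V_g = (1/(fρ)) |∂P/∂n| = 6.72×10⁻³ / (6.62×10⁻⁵ × 0.666) = 152 m/s
Converting: 152 m/s × 1.944 = 300 knots

300 knots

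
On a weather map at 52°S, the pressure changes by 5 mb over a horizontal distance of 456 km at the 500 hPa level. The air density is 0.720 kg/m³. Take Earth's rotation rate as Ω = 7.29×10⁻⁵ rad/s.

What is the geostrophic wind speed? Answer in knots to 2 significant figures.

26 knots

Coriolis parameter at 52°S:
f = 2Ω sin φ = 2 × 7.29×10⁻⁵ × sin 52° = 1.15×10⁻⁴ s⁻¹
Pressure gradient: |∂P/∂n| = 500 Pa / 456000 m = 1.10×10⁻³ Pa/m
Geostrophic balance (pressure-gradient force = Coriolis force):
V_g = (1/(fρ)) |∂P/∂n| = 1.10×10⁻³ / (1.15×10⁻⁴ × 0.720) = 13.3 m/s
Converting: 13.3 m/s × 1.944 = 26 knots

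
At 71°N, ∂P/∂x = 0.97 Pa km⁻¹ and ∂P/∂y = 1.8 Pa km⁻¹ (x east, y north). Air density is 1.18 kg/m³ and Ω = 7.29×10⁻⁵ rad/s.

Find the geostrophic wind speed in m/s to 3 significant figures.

12.6 m/s

Coriolis parameter at 71°N:
f = 2Ω sin φ = 2 × 7.29×10⁻⁵ × sin 71° = 1.38×10⁻⁴ s⁻¹
Component geostrophic relations (x east, y north):
u_g = −(1/(fρ)) ∂P/∂y,  v_g = (1/(fρ)) ∂P/∂x
u_g = −(1.8×10⁻³)/(1.38×10⁻⁴ × 1.18) = −11.1 m/s;  v_g = (0.97×10⁻³)/(1.38×10⁻⁴ × 1.18) = 5.96 m/s
|V_g| = √(u_g² + v_g²) = 12.6 m/s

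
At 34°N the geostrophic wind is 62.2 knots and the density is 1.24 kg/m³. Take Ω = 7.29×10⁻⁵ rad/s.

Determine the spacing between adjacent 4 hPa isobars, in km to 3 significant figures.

124 km

Coriolis parameter at 34°N:
f = 2Ω sin φ = 2 × 7.29×10⁻⁵ × sin 34° = 8.15×10⁻⁵ s⁻¹
Wind speed in SI: 62.2 knots = 32.0 m/s
Geostrophic balance rearranged: |∂P/∂n| = f ρ V_g
|∂P/∂n| = 8.15×10⁻⁵ × 1.24 × 32.0 = 3.23×10⁻³ Pa/m
Isobar spacing: Δn = ΔP/|∂P/∂n| = 400 Pa / 3.23×10⁻³ Pa/m = 123649 m ≈ 124 km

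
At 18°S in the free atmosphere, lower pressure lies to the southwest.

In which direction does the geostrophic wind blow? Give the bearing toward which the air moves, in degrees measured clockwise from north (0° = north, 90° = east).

135°

The pressure-gradient force points toward the southwest (bearing 225°).
Geostrophic balance: in the Southern Hemisphere the Coriolis force deflects motion to the left, so the geostrophic wind blows 90° to the left of the pressure-gradient force (low pressure on the right).
Rotating 225° by 90° counterclockwise gives 135° — the wind blows toward the southeast.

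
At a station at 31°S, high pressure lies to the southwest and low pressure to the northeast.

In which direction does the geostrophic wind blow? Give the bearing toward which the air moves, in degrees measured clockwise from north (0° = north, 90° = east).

The pressure-gradient force points toward the northeast (bearing 045°).
Geostrophic balance: in the Southern Hemisphere the Coriolis force deflects motion to the left, so the geostrophic wind blows 90° to the left of the pressure-gradient force (low pressure on the right).
Rotating 045° by 90° counterclockwise gives 315° — the wind blows toward the northwest.

315°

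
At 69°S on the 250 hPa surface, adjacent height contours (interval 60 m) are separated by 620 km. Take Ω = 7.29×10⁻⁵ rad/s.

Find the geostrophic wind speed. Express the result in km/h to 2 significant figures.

25 km/h

Coriolis parameter at 69°S:
f = 2Ω sin φ = 2 × 7.29×10⁻⁵ × sin 69° = 1.36×10⁻⁴ s⁻¹
Height gradient: |∂Z/∂n| = 60 m / 620000 m = 9.68×10⁻⁵
On a pressure surface, geostrophic balance gives V_g = (g/f)|∂Z/∂n|:
V_g = 9.81 × 9.68×10⁻⁵ / 1.36×10⁻⁴ = 6.97 m/s
Converting: 6.97 m/s × 3.6 = 25 km/h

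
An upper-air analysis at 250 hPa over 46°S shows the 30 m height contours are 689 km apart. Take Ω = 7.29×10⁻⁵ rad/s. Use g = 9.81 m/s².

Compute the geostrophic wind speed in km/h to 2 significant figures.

15 km/h

Coriolis parameter at 46°S:
f = 2Ω sin φ = 2 × 7.29×10⁻⁵ × sin 46° = 1.05×10⁻⁴ s⁻¹
Height gradient: |∂Z/∂n| = 30 m / 689000 m = 4.35×10⁻⁵
On a pressure surface, geostrophic balance gives V_g = (g/f)|∂Z/∂n|:
V_g = 9.81 × 4.35×10⁻⁵ / 1.05×10⁻⁴ = 4.07 m/s
Converting: 4.07 m/s × 3.6 = 15 km/h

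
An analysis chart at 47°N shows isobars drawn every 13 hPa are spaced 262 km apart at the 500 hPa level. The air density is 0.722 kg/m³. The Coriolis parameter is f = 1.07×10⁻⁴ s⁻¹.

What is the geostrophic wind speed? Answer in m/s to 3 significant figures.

64.2 m/s

Pressure gradient: |∂P/∂n| = 1300 Pa / 262000 m = 4.96×10⁻³ Pa/m
Geostrophic balance (pressure-gradient force = Coriolis force):
V_g = (1/(fρ)) |∂P/∂n| = 4.96×10⁻³ / (1.07×10⁻⁴ × 0.722) = 64.2 m/s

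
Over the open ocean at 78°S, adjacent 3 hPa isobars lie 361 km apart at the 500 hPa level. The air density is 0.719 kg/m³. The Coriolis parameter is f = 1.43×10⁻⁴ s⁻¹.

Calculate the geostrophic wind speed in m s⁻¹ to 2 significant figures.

Pressure gradient: |∂P/∂n| = 300 Pa / 361000 m = 8.31×10⁻⁴ Pa/m
Geostrophic balance (pressure-gradient force = Coriolis force):
V_g = (1/(fρ)) |∂P/∂n| = 8.31×10⁻⁴ / (1.43×10⁻⁴ × 0.719) = 8.08 m/s

8.1 m s⁻¹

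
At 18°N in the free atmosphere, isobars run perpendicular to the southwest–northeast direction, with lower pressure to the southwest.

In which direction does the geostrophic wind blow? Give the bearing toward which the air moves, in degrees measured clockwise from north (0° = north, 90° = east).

315°

The pressure-gradient force points toward the southwest (bearing 225°).
Geostrophic balance: in the Northern Hemisphere the Coriolis force deflects motion to the right, so the geostrophic wind blows 90° to the right of the pressure-gradient force (low pressure on the left).
Rotating 225° by 90° clockwise gives 315° — the wind blows toward the northwest.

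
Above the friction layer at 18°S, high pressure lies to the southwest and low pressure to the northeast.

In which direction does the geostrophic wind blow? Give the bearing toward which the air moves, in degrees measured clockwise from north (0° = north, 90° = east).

315°

The pressure-gradient force points toward the northeast (bearing 045°).
Geostrophic balance: in the Southern Hemisphere the Coriolis force deflects motion to the left, so the geostrophic wind blows 90° to the left of the pressure-gradient force (low pressure on the right).
Rotating 045° by 90° counterclockwise gives 315° — the wind blows toward the northwest.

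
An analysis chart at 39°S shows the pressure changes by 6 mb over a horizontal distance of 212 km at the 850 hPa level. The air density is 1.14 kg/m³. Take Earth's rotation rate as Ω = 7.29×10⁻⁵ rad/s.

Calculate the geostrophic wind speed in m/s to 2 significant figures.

Coriolis parameter at 39°S:
f = 2Ω sin φ = 2 × 7.29×10⁻⁵ × sin 39° = 9.18×10⁻⁵ s⁻¹
Pressure gradient: |∂P/∂n| = 600 Pa / 212000 m = 2.83×10⁻³ Pa/m
Geostrophic balance (pressure-gradient force = Coriolis force):
V_g = (1/(fρ)) |∂P/∂n| = 2.83×10⁻³ / (9.18×10⁻⁵ × 1.14) = 27.1 m/s

27 m/s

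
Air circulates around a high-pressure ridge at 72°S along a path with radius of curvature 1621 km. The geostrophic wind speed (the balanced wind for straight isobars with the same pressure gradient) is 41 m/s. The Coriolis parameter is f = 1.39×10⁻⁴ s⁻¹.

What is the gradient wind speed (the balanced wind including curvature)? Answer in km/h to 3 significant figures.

194 km/h

Around a high, pressure-gradient force acts outward with centrifugal, so Coriolis balances both:
fV = (1/ρ)|∂P/∂n| + V²/R  →  V² − fR·V + fR·V_g = 0
With fR = 1.39×10⁻⁴ × 1621×10³ m = 225 m/s:
V = [fR − √((fR)² − 4 fR V_g)]/2 = [225 − √(225² − 4×225×41)]/2 = 53.9 m/s
Supergeostrophic (V > V_g = 41 m/s), as expected around a high.
Converting: 53.9 m/s × 3.6 = 194 km/h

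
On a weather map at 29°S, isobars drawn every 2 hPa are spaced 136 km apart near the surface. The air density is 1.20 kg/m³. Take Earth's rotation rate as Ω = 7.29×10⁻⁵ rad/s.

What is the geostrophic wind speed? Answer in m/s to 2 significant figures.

Coriolis parameter at 29°S:
f = 2Ω sin φ = 2 × 7.29×10⁻⁵ × sin 29° = 7.07×10⁻⁵ s⁻¹
Pressure gradient: |∂P/∂n| = 200 Pa / 136000 m = 1.47×10⁻³ Pa/m
Geostrophic balance (pressure-gradient force = Coriolis force):
V_g = (1/(fρ)) |∂P/∂n| = 1.47×10⁻³ / (7.07×10⁻⁵ × 1.20) = 17.3 m/s

17 m/s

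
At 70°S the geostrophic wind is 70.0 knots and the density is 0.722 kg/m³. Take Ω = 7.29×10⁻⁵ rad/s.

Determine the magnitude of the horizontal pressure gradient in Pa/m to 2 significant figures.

Coriolis parameter at 70°S:
f = 2Ω sin φ = 2 × 7.29×10⁻⁵ × sin 70° = 1.37×10⁻⁴ s⁻¹
Wind speed in SI: 70.0 knots = 36.0 m/s
Geostrophic balance rearranged: |∂P/∂n| = f ρ V_g
|∂P/∂n| = 1.37×10⁻⁴ × 0.722 × 36.0 = 3.56×10⁻³ Pa/m

3.6×10⁻³ Pa/m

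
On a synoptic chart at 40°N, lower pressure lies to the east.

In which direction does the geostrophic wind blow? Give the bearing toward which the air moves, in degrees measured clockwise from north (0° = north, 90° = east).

180°

The pressure-gradient force points toward the east (bearing 090°).
Geostrophic balance: in the Northern Hemisphere the Coriolis force deflects motion to the right, so the geostrophic wind blows 90° to the right of the pressure-gradient force (low pressure on the left).
Rotating 090° by 90° clockwise gives 180° — the wind blows toward the south.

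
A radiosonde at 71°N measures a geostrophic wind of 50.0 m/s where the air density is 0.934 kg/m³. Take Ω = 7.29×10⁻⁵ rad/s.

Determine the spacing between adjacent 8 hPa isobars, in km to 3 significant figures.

124 km

Coriolis parameter at 71°N:
f = 2Ω sin φ = 2 × 7.29×10⁻⁵ × sin 71° = 1.38×10⁻⁴ s⁻¹
Geostrophic balance rearranged: |∂P/∂n| = f ρ V_g
|∂P/∂n| = 1.38×10⁻⁴ × 0.934 × 50.0 = 6.44×10⁻³ Pa/m
Isobar spacing: Δn = ΔP/|∂P/∂n| = 800 Pa / 6.44×10⁻³ Pa/m = 124264 m ≈ 124 km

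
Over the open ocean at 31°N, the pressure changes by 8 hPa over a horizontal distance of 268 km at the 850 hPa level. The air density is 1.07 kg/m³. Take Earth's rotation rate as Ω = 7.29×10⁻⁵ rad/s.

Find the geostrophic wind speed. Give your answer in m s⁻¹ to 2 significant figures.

Coriolis parameter at 31°N:
f = 2Ω sin φ = 2 × 7.29×10⁻⁵ × sin 31° = 7.51×10⁻⁵ s⁻¹
Pressure gradient: |∂P/∂n| = 800 Pa / 268000 m = 2.99×10⁻³ Pa/m
Geostrophic balance (pressure-gradient force = Coriolis force):
V_g = (1/(fρ)) |∂P/∂n| = 2.99×10⁻³ / (7.51×10⁻⁵ × 1.07) = 37.2 m/s

37 m s⁻¹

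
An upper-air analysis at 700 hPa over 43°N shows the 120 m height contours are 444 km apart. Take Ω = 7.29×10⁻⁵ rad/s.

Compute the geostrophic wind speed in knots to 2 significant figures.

52 knots

Coriolis parameter at 43°N:
f = 2Ω sin φ = 2 × 7.29×10⁻⁵ × sin 43° = 9.94×10⁻⁵ s⁻¹
Height gradient: |∂Z/∂n| = 120 m / 444000 m = 2.70×10⁻⁴
On a pressure surface, geostrophic balance gives V_g = (g/f)|∂Z/∂n|:
V_g = 9.81 × 2.70×10⁻⁴ / 9.94×10⁻⁵ = 26.7 m/s
Converting: 26.7 m/s × 1.944 = 52 knots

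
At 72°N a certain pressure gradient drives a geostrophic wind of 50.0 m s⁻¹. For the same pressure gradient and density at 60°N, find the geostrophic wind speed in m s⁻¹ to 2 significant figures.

With the same pressure gradient and density, V_g ∝ 1/f ∝ 1/sin φ.
V₂ = V₁ · sin φ₁ / sin φ₂ = 50.0 × sin 72° / sin 60°
V₂ = 50.0 × 0.9511/0.8660 = 55 m s⁻¹

55 m s⁻¹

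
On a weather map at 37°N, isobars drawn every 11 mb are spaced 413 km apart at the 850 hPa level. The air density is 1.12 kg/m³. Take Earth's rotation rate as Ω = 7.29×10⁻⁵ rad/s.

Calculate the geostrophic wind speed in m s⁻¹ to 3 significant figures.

27.1 m s⁻¹

Coriolis parameter at 37°N:
f = 2Ω sin φ = 2 × 7.29×10⁻⁵ × sin 37° = 8.77×10⁻⁵ s⁻¹
Pressure gradient: |∂P/∂n| = 1100 Pa / 413000 m = 2.66×10⁻³ Pa/m
Geostrophic balance (pressure-gradient force = Coriolis force):
V_g = (1/(fρ)) |∂P/∂n| = 2.66×10⁻³ / (8.77×10⁻⁵ × 1.12) = 27.1 m/s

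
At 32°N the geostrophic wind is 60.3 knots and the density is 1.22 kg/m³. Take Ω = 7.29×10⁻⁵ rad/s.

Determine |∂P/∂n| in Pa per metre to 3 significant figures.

Coriolis parameter at 32°N:
f = 2Ω sin φ = 2 × 7.29×10⁻⁵ × sin 32° = 7.73×10⁻⁵ s⁻¹
Wind speed in SI: 60.3 knots = 31.0 m/s
Geostrophic balance rearranged: |∂P/∂n| = f ρ V_g
|∂P/∂n| = 7.73×10⁻⁵ × 1.22 × 31.0 = 2.92×10⁻³ Pa/m

2.92×10⁻³ Pa/m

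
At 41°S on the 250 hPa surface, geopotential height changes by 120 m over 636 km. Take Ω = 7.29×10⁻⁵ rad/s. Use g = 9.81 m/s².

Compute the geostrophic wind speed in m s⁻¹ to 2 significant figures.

19 m s⁻¹

Coriolis parameter at 41°S:
f = 2Ω sin φ = 2 × 7.29×10⁻⁵ × sin 41° = 9.57×10⁻⁵ s⁻¹
Height gradient: |∂Z/∂n| = 120 m / 636000 m = 1.89×10⁻⁴
On a pressure surface, geostrophic balance gives V_g = (g/f)|∂Z/∂n|:
V_g = 9.81 × 1.89×10⁻⁴ / 9.57×10⁻⁵ = 19.4 m/s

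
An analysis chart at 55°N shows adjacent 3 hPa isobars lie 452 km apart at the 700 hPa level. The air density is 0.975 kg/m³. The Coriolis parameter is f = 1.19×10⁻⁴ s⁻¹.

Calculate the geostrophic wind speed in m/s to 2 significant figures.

Pressure gradient: |∂P/∂n| = 300 Pa / 452000 m = 6.64×10⁻⁴ Pa/m
Geostrophic balance (pressure-gradient force = Coriolis force):
V_g = (1/(fρ)) |∂P/∂n| = 6.64×10⁻⁴ / (1.19×10⁻⁴ × 0.975) = 5.72 m/s

5.7 m/s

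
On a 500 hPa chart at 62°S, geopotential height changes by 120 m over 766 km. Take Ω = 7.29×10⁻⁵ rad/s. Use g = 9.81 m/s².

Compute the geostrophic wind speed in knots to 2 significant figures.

23 knots

Coriolis parameter at 62°S:
f = 2Ω sin φ = 2 × 7.29×10⁻⁵ × sin 62° = 1.29×10⁻⁴ s⁻¹
Height gradient: |∂Z/∂n| = 120 m / 766000 m = 1.57×10⁻⁴
On a pressure surface, geostrophic balance gives V_g = (g/f)|∂Z/∂n|:
V_g = 9.81 × 1.57×10⁻⁴ / 1.29×10⁻⁴ = 11.9 m/s
Converting: 11.9 m/s × 1.944 = 23 knots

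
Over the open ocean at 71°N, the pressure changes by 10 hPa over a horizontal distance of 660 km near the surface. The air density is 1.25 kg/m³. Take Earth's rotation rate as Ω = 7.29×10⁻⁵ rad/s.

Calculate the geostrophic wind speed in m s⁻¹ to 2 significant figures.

8.8 m s⁻¹

Coriolis parameter at 71°N:
f = 2Ω sin φ = 2 × 7.29×10⁻⁵ × sin 71° = 1.38×10⁻⁴ s⁻¹
Pressure gradient: |∂P/∂n| = 1000 Pa / 660000 m = 1.52×10⁻³ Pa/m
Geostrophic balance (pressure-gradient force = Coriolis force):
V_g = (1/(fρ)) |∂P/∂n| = 1.52×10⁻³ / (1.38×10⁻⁴ × 1.25) = 8.79 m/s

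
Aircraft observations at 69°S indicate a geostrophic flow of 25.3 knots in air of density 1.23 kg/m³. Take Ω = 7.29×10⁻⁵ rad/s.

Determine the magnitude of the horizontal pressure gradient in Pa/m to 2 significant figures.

2.2×10⁻³ Pa/m

Coriolis parameter at 69°S:
f = 2Ω sin φ = 2 × 7.29×10⁻⁵ × sin 69° = 1.36×10⁻⁴ s⁻¹
Wind speed in SI: 25.3 knots = 13.0 m/s
Geostrophic balance rearranged: |∂P/∂n| = f ρ V_g
|∂P/∂n| = 1.36×10⁻⁴ × 1.23 × 13.0 = 2.18×10⁻³ Pa/m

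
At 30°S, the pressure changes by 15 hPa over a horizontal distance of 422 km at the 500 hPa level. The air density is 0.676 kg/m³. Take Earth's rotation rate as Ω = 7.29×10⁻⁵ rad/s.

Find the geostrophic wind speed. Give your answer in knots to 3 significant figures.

Coriolis parameter at 30°S:
f = 2Ω sin φ = 2 × 7.29×10⁻⁵ × sin 30° = 7.29×10⁻⁵ s⁻¹
Pressure gradient: |∂P/∂n| = 1500 Pa / 422000 m = 3.55×10⁻³ Pa/m
Geostrophic balance (pressure-gradient force = Coriolis force):
V_g = (1/(fρ)) |∂P/∂n| = 3.55×10⁻³ / (7.29×10⁻⁵ × 0.676) = 72.1 m/s
Converting: 72.1 m/s × 1.944 = 140 knots

140 knots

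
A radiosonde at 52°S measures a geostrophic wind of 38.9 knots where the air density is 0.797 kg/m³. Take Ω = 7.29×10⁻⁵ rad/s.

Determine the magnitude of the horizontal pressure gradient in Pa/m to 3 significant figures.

1.83×10⁻³ Pa/m

Coriolis parameter at 52°S:
f = 2Ω sin φ = 2 × 7.29×10⁻⁵ × sin 52° = 1.15×10⁻⁴ s⁻¹
Wind speed in SI: 38.9 knots = 20.0 m/s
Geostrophic balance rearranged: |∂P/∂n| = f ρ V_g
|∂P/∂n| = 1.15×10⁻⁴ × 0.797 × 20.0 = 1.83×10⁻³ Pa/m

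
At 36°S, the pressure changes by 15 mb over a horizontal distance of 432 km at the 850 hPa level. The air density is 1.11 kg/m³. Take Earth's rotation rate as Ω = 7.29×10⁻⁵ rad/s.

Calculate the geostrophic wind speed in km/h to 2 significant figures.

Coriolis parameter at 36°S:
f = 2Ω sin φ = 2 × 7.29×10⁻⁵ × sin 36° = 8.57×10⁻⁵ s⁻¹
Pressure gradient: |∂P/∂n| = 1500 Pa / 432000 m = 3.47×10⁻³ Pa/m
Geostrophic balance (pressure-gradient force = Coriolis force):
V_g = (1/(fρ)) |∂P/∂n| = 3.47×10⁻³ / (8.57×10⁻⁵ × 1.11) = 36.5 m/s
Converting: 36.5 m/s × 3.6 = 130 km/h

130 km/h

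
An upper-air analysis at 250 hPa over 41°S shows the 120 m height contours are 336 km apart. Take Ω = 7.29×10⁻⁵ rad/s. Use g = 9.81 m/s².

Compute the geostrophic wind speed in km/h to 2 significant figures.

Coriolis parameter at 41°S:
f = 2Ω sin φ = 2 × 7.29×10⁻⁵ × sin 41° = 9.57×10⁻⁵ s⁻¹
Height gradient: |∂Z/∂n| = 120 m / 336000 m = 3.57×10⁻⁴
On a pressure surface, geostrophic balance gives V_g = (g/f)|∂Z/∂n|:
V_g = 9.81 × 3.57×10⁻⁴ / 9.57×10⁻⁵ = 36.6 m/s
Converting: 36.6 m/s × 3.6 = 130 km/h

130 km/h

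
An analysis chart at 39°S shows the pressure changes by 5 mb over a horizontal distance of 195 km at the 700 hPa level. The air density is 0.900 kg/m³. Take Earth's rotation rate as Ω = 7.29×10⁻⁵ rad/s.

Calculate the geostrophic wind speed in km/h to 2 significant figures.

Coriolis parameter at 39°S:
f = 2Ω sin φ = 2 × 7.29×10⁻⁵ × sin 39° = 9.18×10⁻⁵ s⁻¹
Pressure gradient: |∂P/∂n| = 500 Pa / 195000 m = 2.56×10⁻³ Pa/m
Geostrophic balance (pressure-gradient force = Coriolis force):
V_g = (1/(fρ)) |∂P/∂n| = 2.56×10⁻³ / (9.18×10⁻⁵ × 0.900) = 31.1 m/s
Converting: 31.1 m/s × 3.6 = 110 km/h

110 km/h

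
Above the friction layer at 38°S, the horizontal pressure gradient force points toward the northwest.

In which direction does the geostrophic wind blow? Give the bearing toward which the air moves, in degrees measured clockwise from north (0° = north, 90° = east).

225°

The pressure-gradient force points toward the northwest (bearing 315°).
Geostrophic balance: in the Southern Hemisphere the Coriolis force deflects motion to the left, so the geostrophic wind blows 90° to the left of the pressure-gradient force (low pressure on the right).
Rotating 315° by 90° counterclockwise gives 225° — the wind blows toward the southwest.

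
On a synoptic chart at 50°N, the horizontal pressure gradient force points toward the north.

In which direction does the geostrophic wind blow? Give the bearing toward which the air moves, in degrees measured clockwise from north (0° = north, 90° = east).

The pressure-gradient force points toward the north (bearing 000°).
Geostrophic balance: in the Northern Hemisphere the Coriolis force deflects motion to the right, so the geostrophic wind blows 90° to the right of the pressure-gradient force (low pressure on the left).
Rotating 000° by 90° clockwise gives 090° — the wind blows toward the east.

090°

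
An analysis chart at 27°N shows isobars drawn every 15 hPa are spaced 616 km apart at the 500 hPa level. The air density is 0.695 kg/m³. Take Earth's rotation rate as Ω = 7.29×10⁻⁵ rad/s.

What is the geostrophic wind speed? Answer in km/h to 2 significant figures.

190 km/h

Coriolis parameter at 27°N:
f = 2Ω sin φ = 2 × 7.29×10⁻⁵ × sin 27° = 6.62×10⁻⁵ s⁻¹
Pressure gradient: |∂P/∂n| = 1500 Pa / 616000 m = 2.44×10⁻³ Pa/m
Geostrophic balance (pressure-gradient force = Coriolis force):
V_g = (1/(fρ)) |∂P/∂n| = 2.44×10⁻³ / (6.62×10⁻⁵ × 0.695) = 52.9 m/s
Converting: 52.9 m/s × 3.6 = 190 km/h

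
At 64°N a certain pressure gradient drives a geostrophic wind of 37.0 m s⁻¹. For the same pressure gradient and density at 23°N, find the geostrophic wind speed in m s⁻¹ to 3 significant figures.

With the same pressure gradient and density, V_g ∝ 1/f ∝ 1/sin φ.
V₂ = V₁ · sin φ₁ / sin φ₂ = 37.0 × sin 64° / sin 23°
V₂ = 37.0 × 0.8988/0.3907 = 85.1 m s⁻¹

85.1 m s⁻¹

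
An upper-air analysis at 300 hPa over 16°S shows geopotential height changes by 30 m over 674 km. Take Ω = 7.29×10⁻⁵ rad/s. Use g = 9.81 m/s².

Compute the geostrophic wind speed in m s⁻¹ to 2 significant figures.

11 m s⁻¹

Coriolis parameter at 16°S:
f = 2Ω sin φ = 2 × 7.29×10⁻⁵ × sin 16° = 4.02×10⁻⁵ s⁻¹
Height gradient: |∂Z/∂n| = 30 m / 674000 m = 4.45×10⁻⁵
On a pressure surface, geostrophic balance gives V_g = (g/f)|∂Z/∂n|:
V_g = 9.81 × 4.45×10⁻⁵ / 4.02×10⁻⁵ = 10.9 m/s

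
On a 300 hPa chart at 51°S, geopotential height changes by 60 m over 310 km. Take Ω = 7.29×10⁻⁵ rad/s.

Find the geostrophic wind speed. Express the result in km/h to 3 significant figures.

60.3 km/h

Coriolis parameter at 51°S:
f = 2Ω sin φ = 2 × 7.29×10⁻⁵ × sin 51° = 1.13×10⁻⁴ s⁻¹
Height gradient: |∂Z/∂n| = 60 m / 310000 m = 1.94×10⁻⁴
On a pressure surface, geostrophic balance gives V_g = (g/f)|∂Z/∂n|:
V_g = 9.81 × 1.94×10⁻⁴ / 1.13×10⁻⁴ = 16.8 m/s
Converting: 16.8 m/s × 3.6 = 60.3 km/h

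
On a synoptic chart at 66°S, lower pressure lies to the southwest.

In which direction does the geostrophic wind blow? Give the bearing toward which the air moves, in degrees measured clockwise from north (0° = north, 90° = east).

The pressure-gradient force points toward the southwest (bearing 225°).
Geostrophic balance: in the Southern Hemisphere the Coriolis force deflects motion to the left, so the geostrophic wind blows 90° to the left of the pressure-gradient force (low pressure on the right).
Rotating 225° by 90° counterclockwise gives 135° — the wind blows toward the southeast.

135°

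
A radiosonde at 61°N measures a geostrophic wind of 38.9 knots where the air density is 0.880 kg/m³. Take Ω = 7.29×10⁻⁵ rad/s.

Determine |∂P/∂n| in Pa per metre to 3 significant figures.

2.25×10⁻³ Pa/m

Coriolis parameter at 61°N:
f = 2Ω sin φ = 2 × 7.29×10⁻⁵ × sin 61° = 1.28×10⁻⁴ s⁻¹
Wind speed in SI: 38.9 knots = 20.0 m/s
Geostrophic balance rearranged: |∂P/∂n| = f ρ V_g
|∂P/∂n| = 1.28×10⁻⁴ × 0.880 × 20.0 = 2.25×10⁻³ Pa/m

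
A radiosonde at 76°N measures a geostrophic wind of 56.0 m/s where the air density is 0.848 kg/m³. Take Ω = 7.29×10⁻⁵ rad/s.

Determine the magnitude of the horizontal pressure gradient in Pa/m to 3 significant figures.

6.72×10⁻³ Pa/m

Coriolis parameter at 76°N:
f = 2Ω sin φ = 2 × 7.29×10⁻⁵ × sin 76° = 1.41×10⁻⁴ s⁻¹
Geostrophic balance rearranged: |∂P/∂n| = f ρ V_g
|∂P/∂n| = 1.41×10⁻⁴ × 0.848 × 56.0 = 6.72×10⁻³ Pa/m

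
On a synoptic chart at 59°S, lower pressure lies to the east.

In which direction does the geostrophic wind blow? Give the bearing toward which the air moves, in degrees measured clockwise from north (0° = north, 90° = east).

000°

The pressure-gradient force points toward the east (bearing 090°).
Geostrophic balance: in the Southern Hemisphere the Coriolis force deflects motion to the left, so the geostrophic wind blows 90° to the left of the pressure-gradient force (low pressure on the right).
Rotating 090° by 90° counterclockwise gives 000° — the wind blows toward the north.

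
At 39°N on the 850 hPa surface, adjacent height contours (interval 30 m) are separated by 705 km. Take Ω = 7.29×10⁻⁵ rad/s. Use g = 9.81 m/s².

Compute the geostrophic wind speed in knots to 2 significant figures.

Coriolis parameter at 39°N:
f = 2Ω sin φ = 2 × 7.29×10⁻⁵ × sin 39° = 9.18×10⁻⁵ s⁻¹
Height gradient: |∂Z/∂n| = 30 m / 705000 m = 4.26×10⁻⁵
On a pressure surface, geostrophic balance gives V_g = (g/f)|∂Z/∂n|:
V_g = 9.81 × 4.26×10⁻⁵ / 9.18×10⁻⁵ = 4.55 m/s
Converting: 4.55 m/s × 1.944 = 8.8 knots

8.8 knots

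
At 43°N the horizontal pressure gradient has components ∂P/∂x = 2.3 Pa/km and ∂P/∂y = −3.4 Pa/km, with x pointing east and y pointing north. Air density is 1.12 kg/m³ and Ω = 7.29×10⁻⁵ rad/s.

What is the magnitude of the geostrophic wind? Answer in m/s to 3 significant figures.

36.9 m/s

Coriolis parameter at 43°N:
f = 2Ω sin φ = 2 × 7.29×10⁻⁵ × sin 43° = 9.94×10⁻⁵ s⁻¹
Component geostrophic relations (x east, y north):
u_g = −(1/(fρ)) ∂P/∂y,  v_g = (1/(fρ)) ∂P/∂x
u_g = −(−3.4×10⁻³)/(9.94×10⁻⁵ × 1.12) = 30.5 m/s;  v_g = (2.3×10⁻³)/(9.94×10⁻⁵ × 1.12) = 20.7 m/s
|V_g| = √(u_g² + v_g²) = 36.9 m/s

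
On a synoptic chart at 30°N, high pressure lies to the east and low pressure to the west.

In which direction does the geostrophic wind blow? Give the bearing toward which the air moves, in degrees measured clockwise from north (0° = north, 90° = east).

000°

The pressure-gradient force points toward the west (bearing 270°).
Geostrophic balance: in the Northern Hemisphere the Coriolis force deflects motion to the right, so the geostrophic wind blows 90° to the right of the pressure-gradient force (low pressure on the left).
Rotating 270° by 90° clockwise gives 000° — the wind blows toward the north.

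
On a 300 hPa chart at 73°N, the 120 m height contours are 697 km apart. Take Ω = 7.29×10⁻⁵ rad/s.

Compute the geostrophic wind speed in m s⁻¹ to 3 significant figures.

12.1 m s⁻¹

Coriolis parameter at 73°N:
f = 2Ω sin φ = 2 × 7.29×10⁻⁵ × sin 73° = 1.39×10⁻⁴ s⁻¹
Height gradient: |∂Z/∂n| = 120 m / 697000 m = 1.72×10⁻⁴
On a pressure surface, geostrophic balance gives V_g = (g/f)|∂Z/∂n|:
V_g = 9.81 × 1.72×10⁻⁴ / 1.39×10⁻⁴ = 12.1 m/s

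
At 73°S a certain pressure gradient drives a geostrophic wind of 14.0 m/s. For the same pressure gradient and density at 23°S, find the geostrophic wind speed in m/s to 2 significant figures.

With the same pressure gradient and density, V_g ∝ 1/f ∝ 1/sin φ.
V₂ = V₁ · sin φ₁ / sin φ₂ = 14.0 × sin 73° / sin 23°
V₂ = 14.0 × 0.9563/0.3907 = 34 m/s

34 m/s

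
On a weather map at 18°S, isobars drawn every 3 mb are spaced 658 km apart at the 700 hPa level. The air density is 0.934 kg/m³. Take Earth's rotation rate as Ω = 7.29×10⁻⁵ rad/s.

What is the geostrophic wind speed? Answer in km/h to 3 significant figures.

Coriolis parameter at 18°S:
f = 2Ω sin φ = 2 × 7.29×10⁻⁵ × sin 18° = 4.51×10⁻⁵ s⁻¹
Pressure gradient: |∂P/∂n| = 300 Pa / 658000 m = 4.56×10⁻⁴ Pa/m
Geostrophic balance (pressure-gradient force = Coriolis force):
V_g = (1/(fρ)) |∂P/∂n| = 4.56×10⁻⁴ / (4.51×10⁻⁵ × 0.934) = 10.8 m/s
Converting: 10.8 m/s × 3.6 = 39.0 km/h

39.0 km/h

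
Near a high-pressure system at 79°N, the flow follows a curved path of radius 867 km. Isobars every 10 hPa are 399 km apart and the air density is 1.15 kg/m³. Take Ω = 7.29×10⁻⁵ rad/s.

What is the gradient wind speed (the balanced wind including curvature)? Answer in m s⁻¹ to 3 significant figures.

17.8 m s⁻¹

Coriolis parameter at 79°N:
f = 2Ω sin φ = 2 × 7.29×10⁻⁵ × sin 79° = 1.43×10⁻⁴ s⁻¹
Pressure gradient: |∂P/∂n| = 1000 Pa / 399000 m = 2.51×10⁻³ Pa/m
Geostrophic speed: V_g = |∂P/∂n|/(fρ) = 2.51×10⁻³/(1.43×10⁻⁴ × 1.15) = 15.2 m/s
Around a high, pressure-gradient force acts outward with centrifugal, so Coriolis balances both:
fV = (1/ρ)|∂P/∂n| + V²/R  →  V² − fR·V + fR·V_g = 0
With fR = 1.43×10⁻⁴ × 867×10³ m = 124 m/s:
V = [fR − √((fR)² − 4 fR V_g)]/2 = [124 − √(124² − 4×124×15.2)]/2 = 17.8 m/s
Supergeostrophic (V > V_g = 15.2 m/s), as expected around a high.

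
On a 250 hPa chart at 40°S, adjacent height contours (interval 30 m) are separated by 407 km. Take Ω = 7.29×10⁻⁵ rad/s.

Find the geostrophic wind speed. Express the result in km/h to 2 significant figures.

28 km/h

Coriolis parameter at 40°S:
f = 2Ω sin φ = 2 × 7.29×10⁻⁵ × sin 40° = 9.37×10⁻⁵ s⁻¹
Height gradient: |∂Z/∂n| = 30 m / 407000 m = 7.37×10⁻⁵
On a pressure surface, geostrophic balance gives V_g = (g/f)|∂Z/∂n|:
V_g = 9.81 × 7.37×10⁻⁵ / 9.37×10⁻⁵ = 7.72 m/s
Converting: 7.72 m/s × 3.6 = 28 km/h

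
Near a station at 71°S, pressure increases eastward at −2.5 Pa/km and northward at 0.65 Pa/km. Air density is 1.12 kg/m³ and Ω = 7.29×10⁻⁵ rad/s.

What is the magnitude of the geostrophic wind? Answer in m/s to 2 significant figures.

17 m/s

Coriolis parameter at 71°S:
f = 2Ω sin φ = 2 × 7.29×10⁻⁵ × sin 71° = 1.38×10⁻⁴ s⁻¹
In the Southern Hemisphere f is negative: f = −1.38×10⁻⁴ s⁻¹.
Component geostrophic relations (x east, y north):
u_g = −(1/(fρ)) ∂P/∂y,  v_g = (1/(fρ)) ∂P/∂x
u_g = −(0.65×10⁻³)/(−1.38×10⁻⁴ × 1.12) = 4.21 m/s;  v_g = (−2.5×10⁻³)/(−1.38×10⁻⁴ × 1.12) = 16.2 m/s
|V_g| = √(u_g² + v_g²) = 16.7 m/s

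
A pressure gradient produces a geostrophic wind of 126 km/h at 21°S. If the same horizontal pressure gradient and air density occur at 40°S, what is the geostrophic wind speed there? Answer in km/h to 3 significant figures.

With the same pressure gradient and density, V_g ∝ 1/f ∝ 1/sin φ.
V₂ = V₁ · sin φ₁ / sin φ₂ = 126 × sin 21° / sin 40°
V₂ = 126 × 0.3584/0.6428 = 70.2 km/h

70.2 km/h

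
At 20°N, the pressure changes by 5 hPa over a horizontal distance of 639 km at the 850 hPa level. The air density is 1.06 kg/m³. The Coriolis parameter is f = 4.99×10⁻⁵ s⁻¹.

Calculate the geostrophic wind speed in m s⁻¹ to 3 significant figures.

Pressure gradient: |∂P/∂n| = 500 Pa / 639000 m = 7.82×10⁻⁴ Pa/m
Geostrophic balance (pressure-gradient force = Coriolis force):
V_g = (1/(fρ)) |∂P/∂n| = 7.82×10⁻⁴ / (4.99×10⁻⁵ × 1.06) = 14.8 m/s

14.8 m s⁻¹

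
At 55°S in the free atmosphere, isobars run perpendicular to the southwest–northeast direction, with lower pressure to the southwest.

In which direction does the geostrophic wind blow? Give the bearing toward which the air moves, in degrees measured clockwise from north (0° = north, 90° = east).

135°

The pressure-gradient force points toward the southwest (bearing 225°).
Geostrophic balance: in the Southern Hemisphere the Coriolis force deflects motion to the left, so the geostrophic wind blows 90° to the left of the pressure-gradient force (low pressure on the right).
Rotating 225° by 90° counterclockwise gives 135° — the wind blows toward the southeast.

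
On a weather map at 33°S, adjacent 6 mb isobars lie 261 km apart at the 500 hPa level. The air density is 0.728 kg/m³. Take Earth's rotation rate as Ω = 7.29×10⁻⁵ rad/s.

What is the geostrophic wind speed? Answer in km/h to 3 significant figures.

143 km/h

Coriolis parameter at 33°S:
f = 2Ω sin φ = 2 × 7.29×10⁻⁵ × sin 33° = 7.94×10⁻⁵ s⁻¹
Pressure gradient: |∂P/∂n| = 600 Pa / 261000 m = 2.30×10⁻³ Pa/m
Geostrophic balance (pressure-gradient force = Coriolis force):
V_g = (1/(fρ)) |∂P/∂n| = 2.30×10⁻³ / (7.94×10⁻⁵ × 0.728) = 39.8 m/s
Converting: 39.8 m/s × 3.6 = 143 km/h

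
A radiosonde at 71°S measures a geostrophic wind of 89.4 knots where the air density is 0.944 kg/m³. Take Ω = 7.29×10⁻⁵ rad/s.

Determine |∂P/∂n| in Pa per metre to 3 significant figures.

Coriolis parameter at 71°S:
f = 2Ω sin φ = 2 × 7.29×10⁻⁵ × sin 71° = 1.38×10⁻⁴ s⁻¹
Wind speed in SI: 89.4 knots = 46.0 m/s
Geostrophic balance rearranged: |∂P/∂n| = f ρ V_g
|∂P/∂n| = 1.38×10⁻⁴ × 0.944 × 46.0 = 5.99×10⁻³ Pa/m

5.99×10⁻³ Pa/m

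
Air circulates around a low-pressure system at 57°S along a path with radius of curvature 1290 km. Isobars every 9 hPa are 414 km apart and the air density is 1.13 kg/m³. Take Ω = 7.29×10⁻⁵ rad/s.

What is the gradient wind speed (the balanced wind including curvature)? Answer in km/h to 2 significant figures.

52 km/h

Coriolis parameter at 57°S:
f = 2Ω sin φ = 2 × 7.29×10⁻⁵ × sin 57° = 1.22×10⁻⁴ s⁻¹
Pressure gradient: |∂P/∂n| = 900 Pa / 414000 m = 2.17×10⁻³ Pa/m
Geostrophic speed: V_g = |∂P/∂n|/(fρ) = 2.17×10⁻³/(1.22×10⁻⁴ × 1.13) = 15.7 m/s
Around a low, centrifugal force acts outward with Coriolis, so pressure-gradient force balances both:
(1/ρ)|∂P/∂n| = fV + V²/R  →  V² + fR·V − fR·V_g = 0
With fR = 1.22×10⁻⁴ × 1290×10³ m = 158 m/s:
V = [−fR + √((fR)² + 4 fR V_g)]/2 = [−158 + √(158² + 4×158×15.7)]/2 = 14.4 m/s
Subgeostrophic (V < V_g = 15.7 m/s), as expected around a low.
Converting: 14.4 m/s × 3.6 = 52 km/h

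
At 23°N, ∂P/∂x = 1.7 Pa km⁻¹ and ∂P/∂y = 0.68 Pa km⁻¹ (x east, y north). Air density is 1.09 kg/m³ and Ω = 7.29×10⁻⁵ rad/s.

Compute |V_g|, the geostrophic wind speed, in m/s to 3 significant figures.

29.5 m/s

Coriolis parameter at 23°N:
f = 2Ω sin φ = 2 × 7.29×10⁻⁵ × sin 23° = 5.70×10⁻⁵ s⁻¹
Component geostrophic relations (x east, y north):
u_g = −(1/(fρ)) ∂P/∂y,  v_g = (1/(fρ)) ∂P/∂x
u_g = −(0.68×10⁻³)/(5.70×10⁻⁵ × 1.09) = −11.0 m/s;  v_g = (1.7×10⁻³)/(5.70×10⁻⁵ × 1.09) = 27.4 m/s
|V_g| = √(u_g² + v_g²) = 29.5 m/s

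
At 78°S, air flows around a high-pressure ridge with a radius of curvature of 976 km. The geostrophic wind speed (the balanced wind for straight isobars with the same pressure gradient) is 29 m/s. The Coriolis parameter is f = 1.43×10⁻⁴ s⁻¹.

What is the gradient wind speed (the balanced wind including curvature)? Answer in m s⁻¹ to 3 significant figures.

Around a high, pressure-gradient force acts outward with centrifugal, so Coriolis balances both:
fV = (1/ρ)|∂P/∂n| + V²/R  →  V² − fR·V + fR·V_g = 0
With fR = 1.43×10⁻⁴ × 976×10³ m = 140 m/s:
V = [fR − √((fR)² − 4 fR V_g)]/2 = [140 − √(140² − 4×140×29)]/2 = 41.1 m/s
Supergeostrophic (V > V_g = 29 m/s), as expected around a high.

41.1 m s⁻¹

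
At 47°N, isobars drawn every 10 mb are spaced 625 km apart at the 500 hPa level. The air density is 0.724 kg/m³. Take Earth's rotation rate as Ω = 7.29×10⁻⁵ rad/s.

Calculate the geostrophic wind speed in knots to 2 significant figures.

Coriolis parameter at 47°N:
f = 2Ω sin φ = 2 × 7.29×10⁻⁵ × sin 47° = 1.07×10⁻⁴ s⁻¹
Pressure gradient: |∂P/∂n| = 1000 Pa / 625000 m = 1.60×10⁻³ Pa/m
Geostrophic balance (pressure-gradient force = Coriolis force):
V_g = (1/(fρ)) |∂P/∂n| = 1.60×10⁻³ / (1.07×10⁻⁴ × 0.724) = 20.7 m/s
Converting: 20.7 m/s × 1.944 = 40 knots

40 knots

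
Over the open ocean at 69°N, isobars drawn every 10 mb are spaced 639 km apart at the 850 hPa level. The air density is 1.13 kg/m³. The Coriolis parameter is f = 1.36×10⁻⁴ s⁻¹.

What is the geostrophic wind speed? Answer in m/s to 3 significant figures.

Pressure gradient: |∂P/∂n| = 1000 Pa / 639000 m = 1.56×10⁻³ Pa/m
Geostrophic balance (pressure-gradient force = Coriolis force):
V_g = (1/(fρ)) |∂P/∂n| = 1.56×10⁻³ / (1.36×10⁻⁴ × 1.13) = 10.2 m/s

10.2 m/s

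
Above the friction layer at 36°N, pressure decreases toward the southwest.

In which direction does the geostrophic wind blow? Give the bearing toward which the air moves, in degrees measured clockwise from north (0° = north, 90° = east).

The pressure-gradient force points toward the southwest (bearing 225°).
Geostrophic balance: in the Northern Hemisphere the Coriolis force deflects motion to the right, so the geostrophic wind blows 90° to the right of the pressure-gradient force (low pressure on the left).
Rotating 225° by 90° clockwise gives 315° — the wind blows toward the northwest.

315°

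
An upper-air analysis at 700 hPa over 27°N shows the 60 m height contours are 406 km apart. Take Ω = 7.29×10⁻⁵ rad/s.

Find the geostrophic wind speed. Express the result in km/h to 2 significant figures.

Coriolis parameter at 27°N:
f = 2Ω sin φ = 2 × 7.29×10⁻⁵ × sin 27° = 6.62×10⁻⁵ s⁻¹
Height gradient: |∂Z/∂n| = 60 m / 406000 m = 1.48×10⁻⁴
On a pressure surface, geostrophic balance gives V_g = (g/f)|∂Z/∂n|:
V_g = 9.81 × 1.48×10⁻⁴ / 6.62×10⁻⁵ = 21.9 m/s
Converting: 21.9 m/s × 3.6 = 79 km/h

79 km/h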